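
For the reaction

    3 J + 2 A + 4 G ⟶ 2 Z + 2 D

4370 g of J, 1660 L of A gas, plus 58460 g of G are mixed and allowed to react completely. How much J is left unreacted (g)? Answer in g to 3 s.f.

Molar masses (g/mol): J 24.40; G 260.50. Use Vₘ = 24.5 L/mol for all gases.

1890 g

n(J) = 4370 / 24.40 = 179.1 mol
n(A) = 1660 / 24.5 = 67.76 mol
n(G) = 58460 / 260.50 = 224.4 mol
n/ν → J: 59.70, A: 33.88, G: 56.10; A is limiting.
J consumed = (3/2) × 67.76 = 101.6 mol
J remaining = 179.1 − 101.6 = 77.50 mol
mass = 77.50 × 24.40 = 1891 g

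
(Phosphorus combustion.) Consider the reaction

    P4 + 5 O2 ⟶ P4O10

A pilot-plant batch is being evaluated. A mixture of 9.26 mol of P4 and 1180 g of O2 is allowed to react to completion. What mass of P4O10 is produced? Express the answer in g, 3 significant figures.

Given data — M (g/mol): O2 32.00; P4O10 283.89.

2090 g

n(P4) = 9.260 mol
n(O2) = 1180 / 32.00 = 36.88 mol
n/ν for P4 = 9.260/1 = 9.260
n/ν for O2 = 36.88/5 = 7.376
Smallest n/ν is O2 → limiting reagent.
n(P4O10) = (1/5) × 36.88 = 7.376 mol
mass = 7.376 × 283.89 = 2094 g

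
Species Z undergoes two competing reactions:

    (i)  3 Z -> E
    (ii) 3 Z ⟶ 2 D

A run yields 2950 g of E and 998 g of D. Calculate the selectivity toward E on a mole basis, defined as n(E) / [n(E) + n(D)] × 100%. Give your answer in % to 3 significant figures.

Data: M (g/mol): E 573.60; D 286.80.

59.6 %

n(E) = 2950 / 573.60 = 5.143 mol
n(D) = 998 / 286.80 = 3.480 mol
selectivity = 5.143/(5.143+3.480) × 100 = 59.64 %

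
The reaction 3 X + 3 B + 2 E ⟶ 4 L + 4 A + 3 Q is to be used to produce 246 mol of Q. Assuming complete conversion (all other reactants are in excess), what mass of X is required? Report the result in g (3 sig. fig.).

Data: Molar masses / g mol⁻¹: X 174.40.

42900 g

n(Q) = 246.0 mol
n(X) = (3/3) × 246.0 = 246.0 mol
mass = 246.0 × 174.40 = 42900 g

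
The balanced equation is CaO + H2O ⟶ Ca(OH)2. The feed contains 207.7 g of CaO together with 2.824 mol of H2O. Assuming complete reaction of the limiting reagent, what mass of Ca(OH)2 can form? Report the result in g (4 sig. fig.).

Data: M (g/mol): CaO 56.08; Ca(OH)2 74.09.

n(CaO) = 207.7 / 56.08 = 3.704 mol
n(H2O) = 2.824 mol
n/ν for CaO = 3.704/1 = 3.704
n/ν for H2O = 2.824/1 = 2.824
Smallest n/ν is H2O → limiting reagent.
n(Ca(OH)2) = (1/1) × 2.824 = 2.824 mol
mass = 2.824 × 74.09 = 209.2 g

209.2 g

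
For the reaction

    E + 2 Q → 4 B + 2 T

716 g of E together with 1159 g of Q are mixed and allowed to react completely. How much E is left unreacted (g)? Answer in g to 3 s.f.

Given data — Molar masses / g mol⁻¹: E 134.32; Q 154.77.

213 g

n(E) = 716.0 / 134.32 = 5.331 mol
n(Q) = 1159 / 154.77 = 7.489 mol
n/ν for E = 5.331/1 = 5.331
n/ν for Q = 7.489/2 = 3.745
Smallest n/ν is Q → limiting reagent.
E consumed = (1/2) × 7.489 = 3.745 mol
E remaining = 5.331 − 3.745 = 1.586 mol
mass = 1.586 × 134.32 = 213.0 g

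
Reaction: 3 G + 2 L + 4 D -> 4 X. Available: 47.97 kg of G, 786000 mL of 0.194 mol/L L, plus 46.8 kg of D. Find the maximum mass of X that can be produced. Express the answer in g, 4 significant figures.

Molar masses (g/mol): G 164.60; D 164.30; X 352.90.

n(G) = 47.97×1000 / 164.60 = 291.4 mol
n(L) = 0.194 × 786000/1000 = 152.5 mol
n(D) = 46.80×1000 / 164.30 = 284.8 mol
n/ν → G: 97.13, L: 76.25, D: 71.20; D is limiting.
n(X) = (4/4) × 284.8 = 284.8 mol
mass = 284.8 × 352.90 = 100500 g

100500 g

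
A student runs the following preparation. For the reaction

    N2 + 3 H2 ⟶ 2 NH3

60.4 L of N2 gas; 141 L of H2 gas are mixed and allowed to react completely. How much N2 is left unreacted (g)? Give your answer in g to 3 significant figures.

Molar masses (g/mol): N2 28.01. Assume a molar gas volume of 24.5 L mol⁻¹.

n(N2) = 60.40 / 24.5 = 2.465 mol
n(H2) = 141.0 / 24.5 = 5.755 mol
n/ν for N2 = 2.465/1 = 2.465
n/ν for H2 = 5.755/3 = 1.918
Smallest n/ν is H2 → limiting reagent.
N2 consumed = (1/3) × 5.755 = 1.918 mol
N2 remaining = 2.465 − 1.918 = 0.5470 mol
mass = 0.5470 × 28.01 = 15.32 g

15.3 g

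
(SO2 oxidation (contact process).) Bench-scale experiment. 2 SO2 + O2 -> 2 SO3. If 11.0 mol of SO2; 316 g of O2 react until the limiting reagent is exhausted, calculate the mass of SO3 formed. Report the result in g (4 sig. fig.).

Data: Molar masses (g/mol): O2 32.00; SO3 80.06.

880.7 g

n(SO2) = 11.00 mol
n(O2) = 316.0 / 32.00 = 9.875 mol
n/ν → SO2: 5.500, O2: 9.875; SO2 is limiting.
n(SO3) = (2/2) × 11.00 = 11.00 mol
mass = 11.00 × 80.06 = 880.7 g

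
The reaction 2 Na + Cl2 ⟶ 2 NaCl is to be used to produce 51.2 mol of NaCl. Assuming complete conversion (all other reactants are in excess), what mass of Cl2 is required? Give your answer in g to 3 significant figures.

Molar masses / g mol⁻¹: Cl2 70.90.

n(NaCl) = 51.20 mol
n(Cl2) = (1/2) × 51.20 = 25.60 mol
mass = 25.60 × 70.90 = 1815 g

1820 g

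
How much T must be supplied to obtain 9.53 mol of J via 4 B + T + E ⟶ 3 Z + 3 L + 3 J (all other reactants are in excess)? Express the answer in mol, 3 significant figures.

n(J) = 9.530 mol
n(T) = (1/3) × 9.530 = 3.177 mol

3.18 mol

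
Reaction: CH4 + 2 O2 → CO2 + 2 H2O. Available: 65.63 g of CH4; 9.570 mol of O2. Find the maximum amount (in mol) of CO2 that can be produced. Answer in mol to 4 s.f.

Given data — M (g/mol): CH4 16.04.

n(CH4) = 65.63 / 16.04 = 4.092 mol
n(O2) = 9.570 mol
n/ν for CH4 = 4.092/1 = 4.092
n/ν for O2 = 9.570/2 = 4.785
Smallest n/ν is CH4 → limiting reagent.
n(CO2) = (1/1) × 4.092 = 4.092 mol

4.092 mol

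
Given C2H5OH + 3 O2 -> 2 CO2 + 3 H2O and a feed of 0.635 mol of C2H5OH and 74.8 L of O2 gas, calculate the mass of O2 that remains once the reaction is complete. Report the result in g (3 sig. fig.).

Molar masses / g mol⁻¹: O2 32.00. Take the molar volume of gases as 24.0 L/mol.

38.8 g

n(C2H5OH) = 0.6350 mol
n(O2) = 74.80 / 24.0 = 3.117 mol
n/ν for C2H5OH = 0.6350/1 = 0.6350
n/ν for O2 = 3.117/3 = 1.039
Smallest n/ν is C2H5OH → limiting reagent.
O2 consumed = (3/1) × 0.6350 = 1.905 mol
O2 remaining = 3.117 − 1.905 = 1.212 mol
mass = 1.212 × 32.00 = 38.78 g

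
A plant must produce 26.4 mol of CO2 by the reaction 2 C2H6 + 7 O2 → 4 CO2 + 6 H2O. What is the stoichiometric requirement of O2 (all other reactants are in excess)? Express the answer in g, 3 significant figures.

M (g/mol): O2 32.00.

n(CO2) = 26.40 mol
n(O2) = (7/4) × 26.40 = 46.20 mol
mass = 46.20 × 32.00 = 1478 g

1480 g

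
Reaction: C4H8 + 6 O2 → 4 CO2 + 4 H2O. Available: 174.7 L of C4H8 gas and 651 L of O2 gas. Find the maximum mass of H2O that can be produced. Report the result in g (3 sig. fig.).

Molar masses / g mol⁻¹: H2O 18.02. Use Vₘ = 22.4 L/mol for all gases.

n(C4H8) = 174.7 / 22.4 = 7.799 mol
n(O2) = 651.0 / 22.4 = 29.06 mol
n/ν for C4H8 = 7.799/1 = 7.799
n/ν for O2 = 29.06/6 = 4.843
Smallest n/ν is O2 → limiting reagent.
n(H2O) = (4/6) × 29.06 = 19.37 mol
mass = 19.37 × 18.02 = 349.0 g

349 g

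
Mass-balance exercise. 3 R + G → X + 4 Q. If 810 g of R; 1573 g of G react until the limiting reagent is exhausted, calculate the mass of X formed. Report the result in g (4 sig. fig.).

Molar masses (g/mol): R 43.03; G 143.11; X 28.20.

n(R) = 810.0 / 43.03 = 18.82 mol
n(G) = 1573 / 143.11 = 10.99 mol
n/ν → R: 6.273, G: 10.99; R is limiting.
n(X) = (1/3) × 18.82 = 6.273 mol
mass = 6.273 × 28.20 = 176.9 g

176.9 g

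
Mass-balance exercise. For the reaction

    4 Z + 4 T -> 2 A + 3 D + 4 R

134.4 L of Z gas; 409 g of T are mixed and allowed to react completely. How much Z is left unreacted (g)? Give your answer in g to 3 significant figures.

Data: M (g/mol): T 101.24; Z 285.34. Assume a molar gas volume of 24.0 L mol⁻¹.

n(Z) = 134.4 / 24.0 = 5.600 mol
n(T) = 409.0 / 101.24 = 4.040 mol
n/ν for Z = 5.600/4 = 1.400
n/ν for T = 4.040/4 = 1.010
Smallest n/ν is T → limiting reagent.
Z consumed = (4/4) × 4.040 = 4.040 mol
Z remaining = 5.600 − 4.040 = 1.560 mol
mass = 1.560 × 285.34 = 445.1 g

445 g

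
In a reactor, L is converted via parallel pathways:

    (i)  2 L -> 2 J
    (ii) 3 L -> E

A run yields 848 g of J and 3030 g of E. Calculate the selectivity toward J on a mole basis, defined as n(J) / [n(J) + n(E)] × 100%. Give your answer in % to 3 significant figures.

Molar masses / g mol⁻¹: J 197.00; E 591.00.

45.6 %

n(J) = 848 / 197.00 = 4.305 mol
n(E) = 3030 / 591.00 = 5.127 mol
selectivity = 4.305/(4.305+5.127) × 100 = 45.64 %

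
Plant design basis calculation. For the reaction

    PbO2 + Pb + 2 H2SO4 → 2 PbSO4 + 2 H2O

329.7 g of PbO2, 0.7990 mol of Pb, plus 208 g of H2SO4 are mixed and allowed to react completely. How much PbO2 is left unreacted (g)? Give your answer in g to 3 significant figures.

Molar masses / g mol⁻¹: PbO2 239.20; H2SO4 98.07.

n(PbO2) = 329.7 / 239.20 = 1.378 mol
n(Pb) = 0.7990 mol
n(H2SO4) = 208.0 / 98.07 = 2.121 mol
n/ν for PbO2 = 1.378/1 = 1.378
n/ν for Pb = 0.7990/1 = 0.7990
n/ν for H2SO4 = 2.121/2 = 1.061
Smallest n/ν is Pb → limiting reagent.
PbO2 consumed = (1/1) × 0.7990 = 0.7990 mol
PbO2 remaining = 1.378 − 0.7990 = 0.5790 mol
mass = 0.5790 × 239.20 = 138.5 g

139 g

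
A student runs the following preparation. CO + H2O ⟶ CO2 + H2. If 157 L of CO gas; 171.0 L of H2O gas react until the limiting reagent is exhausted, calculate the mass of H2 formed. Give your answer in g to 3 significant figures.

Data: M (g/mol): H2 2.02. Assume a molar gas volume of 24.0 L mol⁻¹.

13.2 g

n(CO) = 157.0 / 24.0 = 6.542 mol
n(H2O) = 171.0 / 24.0 = 7.125 mol
n/ν for CO = 6.542/1 = 6.542
n/ν for H2O = 7.125/1 = 7.125
Smallest n/ν is CO → limiting reagent.
n(H2) = (1/1) × 6.542 = 6.542 mol
mass = 6.542 × 2.02 = 13.21 g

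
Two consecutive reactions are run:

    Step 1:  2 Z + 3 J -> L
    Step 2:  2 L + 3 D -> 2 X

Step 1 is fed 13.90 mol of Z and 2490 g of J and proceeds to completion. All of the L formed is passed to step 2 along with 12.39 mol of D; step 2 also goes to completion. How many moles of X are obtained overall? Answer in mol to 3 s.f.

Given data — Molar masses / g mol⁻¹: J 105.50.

6.95 mol

Step 1:
n(Z) = 13.90 mol
n(J) = 2490 / 105.50 = 23.60 mol
n/ν → Z: 6.950, J: 7.867; Z is limiting.
n(L) produced = (1/2) × 13.90 = 6.950 mol
Step 2:
n(L) available = 6.950 mol
n(D) = 12.39 mol
n/ν → L: 3.475, D: 4.130; L is limiting.
n(X) = (2/2) × 6.950 = 6.950 mol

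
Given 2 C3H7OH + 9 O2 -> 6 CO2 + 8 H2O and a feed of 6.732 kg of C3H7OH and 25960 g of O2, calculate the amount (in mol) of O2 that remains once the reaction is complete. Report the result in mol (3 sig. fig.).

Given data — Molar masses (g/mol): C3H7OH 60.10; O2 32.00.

307 mol

n(C3H7OH) = 6.732×1000 / 60.10 = 112.0 mol
n(O2) = 25960 / 32.00 = 811.3 mol
n/ν for C3H7OH = 112.0/2 = 56.00
n/ν for O2 = 811.3/9 = 90.14
Smallest n/ν is C3H7OH → limiting reagent.
O2 consumed = (9/2) × 112.0 = 504.0 mol
O2 remaining = 811.3 − 504.0 = 307.3 mol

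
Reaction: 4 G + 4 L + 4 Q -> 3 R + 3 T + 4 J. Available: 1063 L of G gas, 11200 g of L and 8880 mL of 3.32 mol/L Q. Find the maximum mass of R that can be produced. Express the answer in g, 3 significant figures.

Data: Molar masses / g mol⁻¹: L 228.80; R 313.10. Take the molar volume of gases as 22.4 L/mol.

6920 g

n(G) = 1063 / 22.4 = 47.46 mol
n(L) = 11200 / 228.80 = 48.95 mol
n(Q) = 3.32 × 8880/1000 = 29.48 mol
n/ν → G: 11.87, L: 12.24, Q: 7.370; Q is limiting.
n(R) = (3/4) × 29.48 = 22.11 mol
mass = 22.11 × 313.10 = 6923 g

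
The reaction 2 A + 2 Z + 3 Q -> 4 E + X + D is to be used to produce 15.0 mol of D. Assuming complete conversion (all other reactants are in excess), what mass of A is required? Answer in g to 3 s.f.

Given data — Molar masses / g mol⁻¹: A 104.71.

3140 g

n(D) = 15.00 mol
n(A) = (2/1) × 15.00 = 30.00 mol
mass = 30.00 × 104.71 = 3141 g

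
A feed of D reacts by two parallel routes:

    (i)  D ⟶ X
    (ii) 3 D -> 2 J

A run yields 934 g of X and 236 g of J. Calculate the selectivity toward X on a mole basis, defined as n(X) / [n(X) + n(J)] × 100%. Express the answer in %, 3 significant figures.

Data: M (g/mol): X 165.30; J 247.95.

n(X) = 934 / 165.30 = 5.650 mol
n(J) = 236 / 247.95 = 0.9518 mol
selectivity = 5.650/(5.650+0.9518) × 100 = 85.58 %

85.6 %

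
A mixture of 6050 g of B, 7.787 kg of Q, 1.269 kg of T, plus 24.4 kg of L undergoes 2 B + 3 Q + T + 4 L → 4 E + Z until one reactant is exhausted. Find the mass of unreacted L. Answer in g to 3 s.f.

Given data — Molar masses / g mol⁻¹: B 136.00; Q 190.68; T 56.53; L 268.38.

9790 g

n(B) = 6050 / 136.00 = 44.49 mol
n(Q) = 7.787×1000 / 190.68 = 40.84 mol
n(T) = 1.269×1000 / 56.53 = 22.45 mol
n(L) = 24.40×1000 / 268.38 = 90.92 mol
n/ν → B: 22.25, Q: 13.61, T: 22.45, L: 22.73; Q is limiting.
L consumed = (4/3) × 40.84 = 54.45 mol
L remaining = 90.92 − 54.45 = 36.47 mol
mass = 36.47 × 268.38 = 9788 g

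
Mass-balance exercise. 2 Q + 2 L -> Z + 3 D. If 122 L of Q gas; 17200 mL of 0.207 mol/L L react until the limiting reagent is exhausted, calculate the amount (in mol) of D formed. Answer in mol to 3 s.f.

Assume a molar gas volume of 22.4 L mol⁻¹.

5.34 mol

n(Q) = 122.0 / 22.4 = 5.446 mol
n(L) = 0.207 × 17200/1000 = 3.560 mol
n/ν → Q: 2.723, L: 1.780; L is limiting.
n(D) = (3/2) × 3.560 = 5.340 mol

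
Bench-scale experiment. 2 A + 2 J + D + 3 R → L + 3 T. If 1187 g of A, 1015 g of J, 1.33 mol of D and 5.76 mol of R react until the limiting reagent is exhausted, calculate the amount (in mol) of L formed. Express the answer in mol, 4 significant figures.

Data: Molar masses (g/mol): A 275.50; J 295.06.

1.330 mol

n(A) = 1187 / 275.50 = 4.309 mol
n(J) = 1015 / 295.06 = 3.440 mol
n(D) = 1.330 mol
n(R) = 5.760 mol
n/ν → A: 2.155, J: 1.720, D: 1.330, R: 1.920; D is limiting.
n(L) = (1/1) × 1.330 = 1.330 mol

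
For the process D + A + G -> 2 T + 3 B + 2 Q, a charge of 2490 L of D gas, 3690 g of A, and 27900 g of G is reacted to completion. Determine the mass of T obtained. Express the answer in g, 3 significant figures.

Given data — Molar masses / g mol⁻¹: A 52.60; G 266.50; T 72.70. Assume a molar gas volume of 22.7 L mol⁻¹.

n(D) = 2490 / 22.7 = 109.7 mol
n(A) = 3690 / 52.60 = 70.15 mol
n(G) = 27900 / 266.50 = 104.7 mol
n/ν for D = 109.7/1 = 109.7
n/ν for A = 70.15/1 = 70.15
n/ν for G = 104.7/1 = 104.7
Smallest n/ν is A → limiting reagent.
n(T) = (2/1) × 70.15 = 140.3 mol
mass = 140.3 × 72.70 = 10200 g

10200 g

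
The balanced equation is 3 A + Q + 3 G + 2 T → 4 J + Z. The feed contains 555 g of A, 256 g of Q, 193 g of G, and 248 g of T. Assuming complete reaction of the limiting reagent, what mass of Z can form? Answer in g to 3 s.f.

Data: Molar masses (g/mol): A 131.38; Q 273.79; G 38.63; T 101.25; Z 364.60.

n(A) = 555.0 / 131.38 = 4.224 mol
n(Q) = 256.0 / 273.79 = 0.9350 mol
n(G) = 193.0 / 38.63 = 4.996 mol
n(T) = 248.0 / 101.25 = 2.449 mol
n/ν for A = 4.224/3 = 1.408
n/ν for Q = 0.9350/1 = 0.9350
n/ν for G = 4.996/3 = 1.665
n/ν for T = 2.449/2 = 1.225
Smallest n/ν is Q → limiting reagent.
n(Z) = (1/1) × 0.9350 = 0.9350 mol
mass = 0.9350 × 364.60 = 340.9 g

341 g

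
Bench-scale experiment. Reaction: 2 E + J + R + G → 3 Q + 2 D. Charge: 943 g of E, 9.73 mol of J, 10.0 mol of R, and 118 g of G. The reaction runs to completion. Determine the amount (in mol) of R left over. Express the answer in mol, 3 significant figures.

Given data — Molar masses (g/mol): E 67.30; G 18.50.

n(E) = 943.0 / 67.30 = 14.01 mol
n(J) = 9.730 mol
n(R) = 10.00 mol
n(G) = 118.0 / 18.50 = 6.378 mol
n/ν for E = 14.01/2 = 7.005
n/ν for J = 9.730/1 = 9.730
n/ν for R = 10.00/1 = 10.00
n/ν for G = 6.378/1 = 6.378
Smallest n/ν is G → limiting reagent.
R consumed = (1/1) × 6.378 = 6.378 mol
R remaining = 10.00 − 6.378 = 3.622 mol

3.62 mol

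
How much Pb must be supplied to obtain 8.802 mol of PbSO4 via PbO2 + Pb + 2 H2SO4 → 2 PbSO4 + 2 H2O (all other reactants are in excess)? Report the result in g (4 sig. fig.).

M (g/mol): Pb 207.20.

911.9 g

n(PbSO4) = 8.802 mol
n(Pb) = (1/2) × 8.802 = 4.401 mol
mass = 4.401 × 207.20 = 911.9 g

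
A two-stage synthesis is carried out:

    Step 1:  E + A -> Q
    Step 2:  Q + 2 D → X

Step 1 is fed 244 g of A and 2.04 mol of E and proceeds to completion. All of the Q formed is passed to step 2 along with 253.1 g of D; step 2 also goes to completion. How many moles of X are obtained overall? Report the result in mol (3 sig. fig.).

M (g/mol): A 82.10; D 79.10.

1.60 mol

Step 1:
n(A) = 244.0 / 82.10 = 2.972 mol
n(E) = 2.040 mol
n/ν for A = 2.972/1 = 2.972
n/ν for E = 2.040/1 = 2.040
Smallest n/ν is E → limiting reagent.
n(Q) produced = (1/1) × 2.040 = 2.040 mol
Step 2:
n(Q) available = 2.040 mol
n(D) = 253.1 / 79.10 = 3.200 mol
n/ν for Q = 2.040/1 = 2.040
n/ν for D = 3.200/2 = 1.600
Smallest n/ν is D → limiting reagent.
n(X) = (1/2) × 3.200 = 1.600 mol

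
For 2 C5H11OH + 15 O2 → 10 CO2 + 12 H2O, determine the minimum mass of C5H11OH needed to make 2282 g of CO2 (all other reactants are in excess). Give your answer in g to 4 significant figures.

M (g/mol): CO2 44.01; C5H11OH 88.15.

n(CO2) = 2282 / 44.01 = 51.85 mol
n(C5H11OH) = (2/10) × 51.85 = 10.37 mol
mass = 10.37 × 88.15 = 914.1 g

914.1 g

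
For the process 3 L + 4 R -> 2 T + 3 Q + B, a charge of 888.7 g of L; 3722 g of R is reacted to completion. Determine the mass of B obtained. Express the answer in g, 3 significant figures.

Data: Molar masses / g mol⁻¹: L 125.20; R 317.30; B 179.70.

425 g

n(L) = 888.7 / 125.20 = 7.098 mol
n(R) = 3722 / 317.30 = 11.73 mol
n/ν → L: 2.366, R: 2.933; L is limiting.
n(B) = (1/3) × 7.098 = 2.366 mol
mass = 2.366 × 179.70 = 425.2 g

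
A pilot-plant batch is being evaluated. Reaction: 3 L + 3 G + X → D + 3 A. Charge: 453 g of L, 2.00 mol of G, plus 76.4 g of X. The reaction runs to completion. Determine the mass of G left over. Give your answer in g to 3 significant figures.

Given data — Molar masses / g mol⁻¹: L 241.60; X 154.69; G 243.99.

126 g

n(L) = 453.0 / 241.60 = 1.875 mol
n(G) = 2.000 mol
n(X) = 76.40 / 154.69 = 0.4939 mol
n/ν → L: 0.6250, G: 0.6667, X: 0.4939; X is limiting.
G consumed = (3/1) × 0.4939 = 1.482 mol
G remaining = 2.000 − 1.482 = 0.5180 mol
mass = 0.5180 × 243.99 = 126.4 g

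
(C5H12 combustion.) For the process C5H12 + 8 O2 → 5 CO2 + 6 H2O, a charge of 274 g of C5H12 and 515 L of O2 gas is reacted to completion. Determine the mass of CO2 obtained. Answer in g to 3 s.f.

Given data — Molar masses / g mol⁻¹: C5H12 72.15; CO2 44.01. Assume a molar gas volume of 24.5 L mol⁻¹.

578 g

n(C5H12) = 274.0 / 72.15 = 3.798 mol
n(O2) = 515.0 / 24.5 = 21.02 mol
n/ν → C5H12: 3.798, O2: 2.628; O2 is limiting.
n(CO2) = (5/8) × 21.02 = 13.14 mol
mass = 13.14 × 44.01 = 578.3 g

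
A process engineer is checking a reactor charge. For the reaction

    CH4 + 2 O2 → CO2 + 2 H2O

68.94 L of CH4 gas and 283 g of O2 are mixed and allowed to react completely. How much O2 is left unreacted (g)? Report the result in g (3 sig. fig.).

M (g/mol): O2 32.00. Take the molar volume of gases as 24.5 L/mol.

103 g

n(CH4) = 68.94 / 24.5 = 2.814 mol
n(O2) = 283.0 / 32.00 = 8.844 mol
n/ν for CH4 = 2.814/1 = 2.814
n/ν for O2 = 8.844/2 = 4.422
Smallest n/ν is CH4 → limiting reagent.
O2 consumed = (2/1) × 2.814 = 5.628 mol
O2 remaining = 8.844 − 5.628 = 3.216 mol
mass = 3.216 × 32.00 = 102.9 g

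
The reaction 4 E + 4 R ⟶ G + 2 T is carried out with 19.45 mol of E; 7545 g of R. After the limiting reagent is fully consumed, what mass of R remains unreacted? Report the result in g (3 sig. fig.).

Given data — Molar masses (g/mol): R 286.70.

1970 g

n(E) = 19.45 mol
n(R) = 7545 / 286.70 = 26.32 mol
n/ν for E = 19.45/4 = 4.863
n/ν for R = 26.32/4 = 6.580
Smallest n/ν is E → limiting reagent.
R consumed = (4/4) × 19.45 = 19.45 mol
R remaining = 26.32 − 19.45 = 6.870 mol
mass = 6.870 × 286.70 = 1970 g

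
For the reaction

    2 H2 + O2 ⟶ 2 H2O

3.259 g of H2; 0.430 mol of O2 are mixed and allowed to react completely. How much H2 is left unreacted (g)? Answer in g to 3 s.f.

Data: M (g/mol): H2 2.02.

n(H2) = 3.259 / 2.02 = 1.613 mol
n(O2) = 0.4300 mol
n/ν for H2 = 1.613/2 = 0.8065
n/ν for O2 = 0.4300/1 = 0.4300
Smallest n/ν is O2 → limiting reagent.
H2 consumed = (2/1) × 0.4300 = 0.8600 mol
H2 remaining = 1.613 − 0.8600 = 0.7530 mol
mass = 0.7530 × 2.02 = 1.521 g

1.52 g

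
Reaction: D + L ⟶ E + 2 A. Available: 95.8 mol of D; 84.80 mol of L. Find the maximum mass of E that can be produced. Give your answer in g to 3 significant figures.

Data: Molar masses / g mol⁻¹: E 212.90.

18100 g

n(D) = 95.80 mol
n(L) = 84.80 mol
n/ν for D = 95.80/1 = 95.80
n/ν for L = 84.80/1 = 84.80
Smallest n/ν is L → limiting reagent.
n(E) = (1/1) × 84.80 = 84.80 mol
mass = 84.80 × 212.90 = 18050 g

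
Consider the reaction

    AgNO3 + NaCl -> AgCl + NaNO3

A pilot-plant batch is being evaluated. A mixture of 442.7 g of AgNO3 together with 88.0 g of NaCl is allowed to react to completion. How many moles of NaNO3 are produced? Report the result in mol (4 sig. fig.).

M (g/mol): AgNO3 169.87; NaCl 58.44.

n(AgNO3) = 442.7 / 169.87 = 2.606 mol
n(NaCl) = 88.00 / 58.44 = 1.506 mol
n/ν → AgNO3: 2.606, NaCl: 1.506; NaCl is limiting.
n(NaNO3) = (1/1) × 1.506 = 1.506 mol

1.506 mol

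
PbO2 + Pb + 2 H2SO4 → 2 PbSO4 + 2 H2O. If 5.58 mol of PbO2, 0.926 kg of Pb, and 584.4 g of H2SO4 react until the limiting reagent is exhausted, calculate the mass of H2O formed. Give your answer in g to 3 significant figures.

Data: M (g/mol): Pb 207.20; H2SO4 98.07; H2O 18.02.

107 g

n(PbO2) = 5.580 mol
n(Pb) = 0.9260×1000 / 207.20 = 4.469 mol
n(H2SO4) = 584.4 / 98.07 = 5.959 mol
n/ν → PbO2: 5.580, Pb: 4.469, H2SO4: 2.980; H2SO4 is limiting.
n(H2O) = (2/2) × 5.959 = 5.959 mol
mass = 5.959 × 18.02 = 107.4 g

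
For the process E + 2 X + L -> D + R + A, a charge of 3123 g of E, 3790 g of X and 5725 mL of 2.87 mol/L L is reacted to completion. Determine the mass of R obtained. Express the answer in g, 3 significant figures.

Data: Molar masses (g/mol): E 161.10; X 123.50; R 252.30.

n(E) = 3123 / 161.10 = 19.39 mol
n(X) = 3790 / 123.50 = 30.69 mol
n(L) = 2.87 × 5725/1000 = 16.43 mol
n/ν for E = 19.39/1 = 19.39
n/ν for X = 30.69/2 = 15.35
n/ν for L = 16.43/1 = 16.43
Smallest n/ν is X → limiting reagent.
n(R) = (1/2) × 30.69 = 15.35 mol
mass = 15.35 × 252.30 = 3873 g

3870 g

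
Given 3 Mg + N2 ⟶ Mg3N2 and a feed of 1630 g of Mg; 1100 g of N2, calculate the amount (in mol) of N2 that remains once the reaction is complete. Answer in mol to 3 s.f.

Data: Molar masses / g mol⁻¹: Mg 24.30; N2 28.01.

16.9 mol

n(Mg) = 1630 / 24.30 = 67.08 mol
n(N2) = 1100 / 28.01 = 39.27 mol
n/ν for Mg = 67.08/3 = 22.36
n/ν for N2 = 39.27/1 = 39.27
Smallest n/ν is Mg → limiting reagent.
N2 consumed = (1/3) × 67.08 = 22.36 mol
N2 remaining = 39.27 − 22.36 = 16.91 mol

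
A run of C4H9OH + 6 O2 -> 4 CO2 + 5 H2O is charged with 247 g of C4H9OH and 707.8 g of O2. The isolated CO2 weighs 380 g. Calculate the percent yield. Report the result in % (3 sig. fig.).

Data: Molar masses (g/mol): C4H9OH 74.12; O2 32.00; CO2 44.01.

64.8 %

n(C4H9OH) = 247.0 / 74.12 = 3.332 mol
n(O2) = 707.8 / 32.00 = 22.12 mol
n/ν for C4H9OH = 3.332/1 = 3.332
n/ν for O2 = 22.12/6 = 3.687
Smallest n/ν is C4H9OH → limiting reagent.
theoretical n(CO2) = (4/1) × 3.332 = 13.33 mol → 586.7 g
% yield = 380 / 586.7 × 100 = 64.77 %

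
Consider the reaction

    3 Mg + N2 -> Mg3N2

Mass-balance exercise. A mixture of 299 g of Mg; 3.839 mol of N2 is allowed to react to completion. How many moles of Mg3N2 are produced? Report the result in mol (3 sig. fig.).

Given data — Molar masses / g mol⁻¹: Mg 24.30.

3.84 mol

n(Mg) = 299.0 / 24.30 = 12.30 mol
n(N2) = 3.839 mol
n/ν → Mg: 4.100, N2: 3.839; N2 is limiting.
n(Mg3N2) = (1/1) × 3.839 = 3.839 mol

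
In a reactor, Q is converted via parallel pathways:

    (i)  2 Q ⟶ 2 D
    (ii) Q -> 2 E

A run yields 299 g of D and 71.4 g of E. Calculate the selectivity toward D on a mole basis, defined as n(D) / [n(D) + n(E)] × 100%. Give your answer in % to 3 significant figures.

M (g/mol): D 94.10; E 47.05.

n(D) = 299 / 94.10 = 3.177 mol
n(E) = 71.4 / 47.05 = 1.518 mol
selectivity = 3.177/(3.177+1.518) × 100 = 67.67 %

67.7 %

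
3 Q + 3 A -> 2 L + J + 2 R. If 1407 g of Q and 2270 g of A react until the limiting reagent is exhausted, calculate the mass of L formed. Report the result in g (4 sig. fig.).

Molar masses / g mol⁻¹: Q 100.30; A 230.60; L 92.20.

n(Q) = 1407 / 100.30 = 14.03 mol
n(A) = 2270 / 230.60 = 9.844 mol
n/ν for Q = 14.03/3 = 4.677
n/ν for A = 9.844/3 = 3.281
Smallest n/ν is A → limiting reagent.
n(L) = (2/3) × 9.844 = 6.563 mol
mass = 6.563 × 92.20 = 605.1 g

605.1 g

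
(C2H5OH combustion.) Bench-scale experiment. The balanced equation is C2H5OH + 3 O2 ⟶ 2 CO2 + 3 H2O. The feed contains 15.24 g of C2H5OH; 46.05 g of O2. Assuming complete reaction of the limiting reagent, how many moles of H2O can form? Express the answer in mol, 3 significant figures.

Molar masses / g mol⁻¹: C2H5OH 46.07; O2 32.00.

n(C2H5OH) = 15.24 / 46.07 = 0.3308 mol
n(O2) = 46.05 / 32.00 = 1.439 mol
n/ν → C2H5OH: 0.3308, O2: 0.4797; C2H5OH is limiting.
n(H2O) = (3/1) × 0.3308 = 0.9924 mol

0.992 mol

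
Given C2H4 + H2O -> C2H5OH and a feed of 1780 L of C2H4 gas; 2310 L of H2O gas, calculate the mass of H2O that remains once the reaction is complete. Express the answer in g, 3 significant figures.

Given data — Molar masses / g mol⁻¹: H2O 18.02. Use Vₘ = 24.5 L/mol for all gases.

390 g

n(C2H4) = 1780 / 24.5 = 72.65 mol
n(H2O) = 2310 / 24.5 = 94.29 mol
n/ν → C2H4: 72.65, H2O: 94.29; C2H4 is limiting.
H2O consumed = (1/1) × 72.65 = 72.65 mol
H2O remaining = 94.29 − 72.65 = 21.64 mol
mass = 21.64 × 18.02 = 390.0 g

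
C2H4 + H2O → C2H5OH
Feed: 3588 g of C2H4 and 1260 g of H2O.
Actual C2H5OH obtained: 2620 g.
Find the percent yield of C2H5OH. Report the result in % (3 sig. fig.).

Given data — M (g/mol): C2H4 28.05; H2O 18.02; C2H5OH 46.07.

n(C2H4) = 3588 / 28.05 = 127.9 mol
n(H2O) = 1260 / 18.02 = 69.92 mol
n/ν for C2H4 = 127.9/1 = 127.9
n/ν for H2O = 69.92/1 = 69.92
Smallest n/ν is H2O → limiting reagent.
theoretical n(C2H5OH) = (1/1) × 69.92 = 69.92 mol → 3221 g
% yield = 2620 / 3221 × 100 = 81.34 %

81.3 %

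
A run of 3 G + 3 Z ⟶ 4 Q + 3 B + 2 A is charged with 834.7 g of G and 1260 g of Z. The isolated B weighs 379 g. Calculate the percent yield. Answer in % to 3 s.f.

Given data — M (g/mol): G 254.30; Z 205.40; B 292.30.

39.5 %

n(G) = 834.7 / 254.30 = 3.282 mol
n(Z) = 1260 / 205.40 = 6.134 mol
n/ν for G = 3.282/3 = 1.094
n/ν for Z = 6.134/3 = 2.045
Smallest n/ν is G → limiting reagent.
theoretical n(B) = (3/3) × 3.282 = 3.282 mol → 959.3 g
% yield = 379 / 959.3 × 100 = 39.51 %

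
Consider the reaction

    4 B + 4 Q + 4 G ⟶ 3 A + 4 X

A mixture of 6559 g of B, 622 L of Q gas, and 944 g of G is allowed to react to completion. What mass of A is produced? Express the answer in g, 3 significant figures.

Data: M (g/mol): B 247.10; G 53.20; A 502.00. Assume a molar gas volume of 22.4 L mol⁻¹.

6680 g

n(B) = 6559 / 247.10 = 26.54 mol
n(Q) = 622.0 / 22.4 = 27.77 mol
n(G) = 944.0 / 53.20 = 17.74 mol
n/ν for B = 26.54/4 = 6.635
n/ν for Q = 27.77/4 = 6.943
n/ν for G = 17.74/4 = 4.435
Smallest n/ν is G → limiting reagent.
n(A) = (3/4) × 17.74 = 13.31 mol
mass = 13.31 × 502.00 = 6682 g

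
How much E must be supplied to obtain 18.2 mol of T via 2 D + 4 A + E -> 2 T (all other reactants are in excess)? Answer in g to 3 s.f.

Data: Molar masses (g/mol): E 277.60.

n(T) = 18.20 mol
n(E) = (1/2) × 18.20 = 9.100 mol
mass = 9.100 × 277.60 = 2526 g

2530 g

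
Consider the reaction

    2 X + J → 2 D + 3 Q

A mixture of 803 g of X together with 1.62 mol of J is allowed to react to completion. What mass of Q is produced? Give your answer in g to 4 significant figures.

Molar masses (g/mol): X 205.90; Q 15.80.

76.79 g

n(X) = 803.0 / 205.90 = 3.900 mol
n(J) = 1.620 mol
n/ν for X = 3.900/2 = 1.950
n/ν for J = 1.620/1 = 1.620
Smallest n/ν is J → limiting reagent.
n(Q) = (3/1) × 1.620 = 4.860 mol
mass = 4.860 × 15.80 = 76.79 g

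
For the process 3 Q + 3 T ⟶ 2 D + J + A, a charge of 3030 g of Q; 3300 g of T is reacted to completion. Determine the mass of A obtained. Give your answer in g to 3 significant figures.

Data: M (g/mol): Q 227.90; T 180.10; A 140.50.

n(Q) = 3030 / 227.90 = 13.30 mol
n(T) = 3300 / 180.10 = 18.32 mol
n/ν for Q = 13.30/3 = 4.433
n/ν for T = 18.32/3 = 6.107
Smallest n/ν is Q → limiting reagent.
n(A) = (1/3) × 13.30 = 4.433 mol
mass = 4.433 × 140.50 = 622.8 g

623 g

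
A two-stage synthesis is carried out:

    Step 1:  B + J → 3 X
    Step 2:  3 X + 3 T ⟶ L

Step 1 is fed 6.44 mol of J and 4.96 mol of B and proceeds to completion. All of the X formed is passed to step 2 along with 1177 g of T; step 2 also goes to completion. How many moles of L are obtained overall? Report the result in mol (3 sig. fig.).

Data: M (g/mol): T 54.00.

4.96 mol

Step 1:
n(J) = 6.440 mol
n(B) = 4.960 mol
n/ν for J = 6.440/1 = 6.440
n/ν for B = 4.960/1 = 4.960
Smallest n/ν is B → limiting reagent.
n(X) produced = (3/1) × 4.960 = 14.88 mol
Step 2:
n(X) available = 14.88 mol
n(T) = 1177 / 54.00 = 21.80 mol
n/ν for X = 14.88/3 = 4.960
n/ν for T = 21.80/3 = 7.267
Smallest n/ν is X → limiting reagent.
n(L) = (1/3) × 14.88 = 4.960 mol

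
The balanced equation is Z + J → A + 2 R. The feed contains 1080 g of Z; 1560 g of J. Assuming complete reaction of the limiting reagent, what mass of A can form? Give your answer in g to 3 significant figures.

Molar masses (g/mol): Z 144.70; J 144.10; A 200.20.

1490 g

n(Z) = 1080 / 144.70 = 7.464 mol
n(J) = 1560 / 144.10 = 10.83 mol
n/ν for Z = 7.464/1 = 7.464
n/ν for J = 10.83/1 = 10.83
Smallest n/ν is Z → limiting reagent.
n(A) = (1/1) × 7.464 = 7.464 mol
mass = 7.464 × 200.20 = 1494 g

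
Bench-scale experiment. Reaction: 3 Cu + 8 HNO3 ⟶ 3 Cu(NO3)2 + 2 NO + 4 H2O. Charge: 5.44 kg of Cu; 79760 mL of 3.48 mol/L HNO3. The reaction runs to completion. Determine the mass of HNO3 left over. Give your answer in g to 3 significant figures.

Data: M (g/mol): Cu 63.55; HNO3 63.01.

n(Cu) = 5.440×1000 / 63.55 = 85.60 mol
n(HNO3) = 3.48 × 79760/1000 = 277.6 mol
n/ν → Cu: 28.53, HNO3: 34.70; Cu is limiting.
HNO3 consumed = (8/3) × 85.60 = 228.3 mol
HNO3 remaining = 277.6 − 228.3 = 49.30 mol
mass = 49.30 × 63.01 = 3106 g

3110 g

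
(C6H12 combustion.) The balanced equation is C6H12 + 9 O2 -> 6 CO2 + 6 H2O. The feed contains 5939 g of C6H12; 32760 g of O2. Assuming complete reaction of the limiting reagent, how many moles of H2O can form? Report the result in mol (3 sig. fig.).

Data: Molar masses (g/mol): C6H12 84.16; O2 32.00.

n(C6H12) = 5939 / 84.16 = 70.57 mol
n(O2) = 32760 / 32.00 = 1024 mol
n/ν → C6H12: 70.57, O2: 113.8; C6H12 is limiting.
n(H2O) = (6/1) × 70.57 = 423.4 mol

423 mol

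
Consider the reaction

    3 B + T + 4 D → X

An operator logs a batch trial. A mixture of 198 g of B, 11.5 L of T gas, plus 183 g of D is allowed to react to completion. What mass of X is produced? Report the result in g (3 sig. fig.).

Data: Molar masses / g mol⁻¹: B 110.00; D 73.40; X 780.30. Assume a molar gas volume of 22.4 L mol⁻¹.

n(B) = 198.0 / 110.00 = 1.800 mol
n(T) = 11.50 / 22.4 = 0.5134 mol
n(D) = 183.0 / 73.40 = 2.493 mol
n/ν for B = 1.800/3 = 0.6000
n/ν for T = 0.5134/1 = 0.5134
n/ν for D = 2.493/4 = 0.6233
Smallest n/ν is T → limiting reagent.
n(X) = (1/1) × 0.5134 = 0.5134 mol
mass = 0.5134 × 780.30 = 400.6 g

401 g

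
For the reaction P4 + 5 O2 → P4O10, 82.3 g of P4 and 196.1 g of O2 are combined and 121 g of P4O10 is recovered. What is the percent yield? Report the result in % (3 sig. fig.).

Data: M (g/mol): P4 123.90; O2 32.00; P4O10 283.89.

n(P4) = 82.30 / 123.90 = 0.6642 mol
n(O2) = 196.1 / 32.00 = 6.128 mol
n/ν for P4 = 0.6642/1 = 0.6642
n/ν for O2 = 6.128/5 = 1.226
Smallest n/ν is P4 → limiting reagent.
theoretical n(P4O10) = (1/1) × 0.6642 = 0.6642 mol → 188.6 g
% yield = 121 / 188.6 × 100 = 64.16 %

64.2 %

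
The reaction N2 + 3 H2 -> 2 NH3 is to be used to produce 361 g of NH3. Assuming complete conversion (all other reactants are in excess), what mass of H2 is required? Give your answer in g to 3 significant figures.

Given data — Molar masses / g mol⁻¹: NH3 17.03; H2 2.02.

64.2 g

n(NH3) = 361 / 17.03 = 21.20 mol
n(H2) = (3/2) × 21.20 = 31.80 mol
mass = 31.80 × 2.02 = 64.24 g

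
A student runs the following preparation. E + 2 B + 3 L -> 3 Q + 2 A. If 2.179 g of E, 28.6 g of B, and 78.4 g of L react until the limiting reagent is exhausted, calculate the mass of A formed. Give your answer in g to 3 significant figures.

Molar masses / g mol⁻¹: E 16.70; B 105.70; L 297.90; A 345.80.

n(E) = 2.179 / 16.70 = 0.1305 mol
n(B) = 28.60 / 105.70 = 0.2706 mol
n(L) = 78.40 / 297.90 = 0.2632 mol
n/ν → E: 0.1305, B: 0.1353, L: 0.08773; L is limiting.
n(A) = (2/3) × 0.2632 = 0.1755 mol
mass = 0.1755 × 345.80 = 60.69 g

60.7 g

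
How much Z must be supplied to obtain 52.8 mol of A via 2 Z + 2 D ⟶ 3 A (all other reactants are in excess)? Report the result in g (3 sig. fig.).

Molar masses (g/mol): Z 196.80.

n(A) = 52.80 mol
n(Z) = (2/3) × 52.80 = 35.20 mol
mass = 35.20 × 196.80 = 6927 g

6930 g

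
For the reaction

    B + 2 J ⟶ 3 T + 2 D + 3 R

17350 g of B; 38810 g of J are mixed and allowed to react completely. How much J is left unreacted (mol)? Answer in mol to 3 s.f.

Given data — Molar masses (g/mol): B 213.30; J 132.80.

130 mol

n(B) = 17350 / 213.30 = 81.34 mol
n(J) = 38810 / 132.80 = 292.2 mol
n/ν for B = 81.34/1 = 81.34
n/ν for J = 292.2/2 = 146.1
Smallest n/ν is B → limiting reagent.
J consumed = (2/1) × 81.34 = 162.7 mol
J remaining = 292.2 − 162.7 = 129.5 mol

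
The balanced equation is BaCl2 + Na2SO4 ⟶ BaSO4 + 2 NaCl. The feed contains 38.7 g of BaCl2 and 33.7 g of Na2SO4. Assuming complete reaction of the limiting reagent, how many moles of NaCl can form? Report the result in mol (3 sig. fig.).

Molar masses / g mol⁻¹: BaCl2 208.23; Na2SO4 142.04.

0.372 mol

n(BaCl2) = 38.70 / 208.23 = 0.1859 mol
n(Na2SO4) = 33.70 / 142.04 = 0.2373 mol
n/ν for BaCl2 = 0.1859/1 = 0.1859
n/ν for Na2SO4 = 0.2373/1 = 0.2373
Smallest n/ν is BaCl2 → limiting reagent.
n(NaCl) = (2/1) × 0.1859 = 0.3718 mol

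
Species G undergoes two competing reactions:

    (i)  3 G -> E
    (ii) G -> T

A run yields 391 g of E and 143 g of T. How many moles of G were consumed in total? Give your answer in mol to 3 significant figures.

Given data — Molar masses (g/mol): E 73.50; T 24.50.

n(E) = 391 / 73.50 = 5.320 mol
n(T) = 143 / 24.50 = 5.837 mol
n(G) via (i) = (3/1)×5.320 = 15.96 mol
n(G) via (ii) = (1/1)×5.837 = 5.837 mol
total n(G) = 15.96 + 5.837 = 21.80 mol

21.8 mol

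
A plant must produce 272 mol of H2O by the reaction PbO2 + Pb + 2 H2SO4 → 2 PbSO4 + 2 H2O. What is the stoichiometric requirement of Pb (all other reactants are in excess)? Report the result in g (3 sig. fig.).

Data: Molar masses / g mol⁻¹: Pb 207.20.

28200 g

n(H2O) = 272.0 mol
n(Pb) = (1/2) × 272.0 = 136.0 mol
mass = 136.0 × 207.20 = 28180 g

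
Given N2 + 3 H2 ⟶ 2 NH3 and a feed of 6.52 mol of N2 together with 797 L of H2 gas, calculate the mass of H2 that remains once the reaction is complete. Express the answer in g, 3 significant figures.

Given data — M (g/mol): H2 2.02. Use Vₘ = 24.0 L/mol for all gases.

27.6 g

n(N2) = 6.520 mol
n(H2) = 797.0 / 24.0 = 33.21 mol
n/ν → N2: 6.520, H2: 11.07; N2 is limiting.
H2 consumed = (3/1) × 6.520 = 19.56 mol
H2 remaining = 33.21 − 19.56 = 13.65 mol
mass = 13.65 × 2.02 = 27.57 g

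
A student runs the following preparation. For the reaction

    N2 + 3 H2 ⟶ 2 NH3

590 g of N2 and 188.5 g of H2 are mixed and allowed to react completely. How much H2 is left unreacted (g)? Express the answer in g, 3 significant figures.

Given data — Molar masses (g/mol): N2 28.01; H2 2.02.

n(N2) = 590.0 / 28.01 = 21.06 mol
n(H2) = 188.5 / 2.02 = 93.32 mol
n/ν → N2: 21.06, H2: 31.11; N2 is limiting.
H2 consumed = (3/1) × 21.06 = 63.18 mol
H2 remaining = 93.32 − 63.18 = 30.14 mol
mass = 30.14 × 2.02 = 60.88 g

60.9 g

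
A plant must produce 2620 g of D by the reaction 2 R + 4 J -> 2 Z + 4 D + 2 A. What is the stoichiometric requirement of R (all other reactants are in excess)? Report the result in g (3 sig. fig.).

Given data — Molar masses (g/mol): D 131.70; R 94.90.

n(D) = 2620 / 131.70 = 19.89 mol
n(R) = (2/4) × 19.89 = 9.945 mol
mass = 9.945 × 94.90 = 943.8 g

944 g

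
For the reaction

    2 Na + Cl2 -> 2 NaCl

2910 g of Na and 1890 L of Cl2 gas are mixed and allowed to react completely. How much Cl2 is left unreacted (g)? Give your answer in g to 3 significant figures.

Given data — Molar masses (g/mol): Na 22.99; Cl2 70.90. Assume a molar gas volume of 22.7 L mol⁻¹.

1420 g

n(Na) = 2910 / 22.99 = 126.6 mol
n(Cl2) = 1890 / 22.7 = 83.26 mol
n/ν for Na = 126.6/2 = 63.30
n/ν for Cl2 = 83.26/1 = 83.26
Smallest n/ν is Na → limiting reagent.
Cl2 consumed = (1/2) × 126.6 = 63.30 mol
Cl2 remaining = 83.26 − 63.30 = 19.96 mol
mass = 19.96 × 70.90 = 1415 g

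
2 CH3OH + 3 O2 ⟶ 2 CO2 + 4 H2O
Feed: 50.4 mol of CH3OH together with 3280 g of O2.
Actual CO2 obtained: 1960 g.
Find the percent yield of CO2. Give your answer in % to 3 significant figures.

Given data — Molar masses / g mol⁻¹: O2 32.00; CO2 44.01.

88.4 %

n(CH3OH) = 50.40 mol
n(O2) = 3280 / 32.00 = 102.5 mol
n/ν for CH3OH = 50.40/2 = 25.20
n/ν for O2 = 102.5/3 = 34.17
Smallest n/ν is CH3OH → limiting reagent.
theoretical n(CO2) = (2/2) × 50.40 = 50.40 mol → 2218 g
% yield = 1960 / 2218 × 100 = 88.37 %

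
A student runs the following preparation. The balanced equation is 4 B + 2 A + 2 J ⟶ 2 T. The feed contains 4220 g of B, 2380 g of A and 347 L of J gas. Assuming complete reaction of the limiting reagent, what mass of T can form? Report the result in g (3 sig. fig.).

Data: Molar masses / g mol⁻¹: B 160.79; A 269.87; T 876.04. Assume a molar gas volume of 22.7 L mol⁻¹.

n(B) = 4220 / 160.79 = 26.25 mol
n(A) = 2380 / 269.87 = 8.819 mol
n(J) = 347.0 / 22.7 = 15.29 mol
n/ν for B = 26.25/4 = 6.563
n/ν for A = 8.819/2 = 4.410
n/ν for J = 15.29/2 = 7.645
Smallest n/ν is A → limiting reagent.
n(T) = (2/2) × 8.819 = 8.819 mol
mass = 8.819 × 876.04 = 7726 g

7730 g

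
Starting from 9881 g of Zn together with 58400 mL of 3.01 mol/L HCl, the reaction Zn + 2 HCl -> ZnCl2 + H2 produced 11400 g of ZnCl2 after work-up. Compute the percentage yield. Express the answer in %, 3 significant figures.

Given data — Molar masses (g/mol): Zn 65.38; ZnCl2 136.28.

n(Zn) = 9881 / 65.38 = 151.1 mol
n(HCl) = 3.01 × 58400/1000 = 175.8 mol
n/ν for Zn = 151.1/1 = 151.1
n/ν for HCl = 175.8/2 = 87.90
Smallest n/ν is HCl → limiting reagent.
theoretical n(ZnCl2) = (1/2) × 175.8 = 87.90 mol → 11980 g
% yield = 11400 / 11980 × 100 = 95.16 %

95.2 %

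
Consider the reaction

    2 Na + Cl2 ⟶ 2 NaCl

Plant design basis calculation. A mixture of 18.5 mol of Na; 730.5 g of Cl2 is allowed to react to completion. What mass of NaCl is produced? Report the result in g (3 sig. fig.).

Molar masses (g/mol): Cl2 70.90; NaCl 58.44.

n(Na) = 18.50 mol
n(Cl2) = 730.5 / 70.90 = 10.30 mol
n/ν for Na = 18.50/2 = 9.250
n/ν for Cl2 = 10.30/1 = 10.30
Smallest n/ν is Na → limiting reagent.
n(NaCl) = (2/2) × 18.50 = 18.50 mol
mass = 18.50 × 58.44 = 1081 g

1080 g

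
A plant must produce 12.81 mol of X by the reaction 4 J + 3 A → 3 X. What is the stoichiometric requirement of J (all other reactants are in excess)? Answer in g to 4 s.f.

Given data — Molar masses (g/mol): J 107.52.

1836 g

n(X) = 12.81 mol
n(J) = (4/3) × 12.81 = 17.08 mol
mass = 17.08 × 107.52 = 1836 g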